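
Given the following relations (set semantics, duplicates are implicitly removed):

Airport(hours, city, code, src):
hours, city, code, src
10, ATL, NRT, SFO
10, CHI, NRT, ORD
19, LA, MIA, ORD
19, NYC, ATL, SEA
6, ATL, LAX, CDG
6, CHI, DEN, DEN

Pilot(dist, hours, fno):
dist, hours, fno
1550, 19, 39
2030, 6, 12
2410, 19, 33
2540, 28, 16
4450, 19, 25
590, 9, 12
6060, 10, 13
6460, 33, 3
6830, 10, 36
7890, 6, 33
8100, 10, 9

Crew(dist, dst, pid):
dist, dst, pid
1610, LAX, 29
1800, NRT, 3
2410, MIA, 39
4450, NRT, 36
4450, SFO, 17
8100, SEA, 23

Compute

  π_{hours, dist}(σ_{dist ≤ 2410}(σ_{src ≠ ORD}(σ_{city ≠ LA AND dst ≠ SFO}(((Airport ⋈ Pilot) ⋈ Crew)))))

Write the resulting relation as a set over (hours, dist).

Airport ⋈ Pilot (natural join on hours): {(10, ATL, NRT, SFO, 6060, 13), (10, ATL, NRT, SFO, 6830, 36), (10, ATL, NRT, SFO, 8100, 9), (10, CHI, NRT, ORD, 6060, 13), (10, CHI, NRT, ORD, 6830, 36), (10, CHI, NRT, ORD, 8100, 9), (19, LA, MIA, ORD, 1550, 39), (19, LA, MIA, ORD, 2410, 33), (19, LA, MIA, ORD, 4450, 25), (19, NYC, ATL, SEA, 1550, 39), (19, NYC, ATL, SEA, 2410, 33), (19, NYC, ATL, SEA, 4450, 25), (6, ATL, LAX, CDG, 2030, 12), (6, ATL, LAX, CDG, 7890, 33), (6, CHI, DEN, DEN, 2030, 12), (6, CHI, DEN, DEN, 7890, 33)}
(Airport ⋈ Pilot) ⋈ Crew (natural join on dist): {(10, ATL, NRT, SFO, 8100, 9, SEA, 23), (10, CHI, NRT, ORD, 8100, 9, SEA, 23), (19, LA, MIA, ORD, 2410, 33, MIA, 39), (19, LA, MIA, ORD, 4450, 25, NRT, 36), (19, LA, MIA, ORD, 4450, 25, SFO, 17), (19, NYC, ATL, SEA, 2410, 33, MIA, 39), (19, NYC, ATL, SEA, 4450, 25, NRT, 36), (19, NYC, ATL, SEA, 4450, 25, SFO, 17)}
Filtering on city ≠ LA AND dst ≠ SFO leaves {(10, ATL, NRT, SFO, 8100, 9, SEA, 23), (10, CHI, NRT, ORD, 8100, 9, SEA, 23), (19, NYC, ATL, SEA, 2410, 33, MIA, 39), (19, NYC, ATL, SEA, 4450, 25, NRT, 36)}.
Filtering on src ≠ ORD leaves {(10, ATL, NRT, SFO, 8100, 9, SEA, 23), (19, NYC, ATL, SEA, 2410, 33, MIA, 39), (19, NYC, ATL, SEA, 4450, 25, NRT, 36)}.
Filtering on dist ≤ 2410 leaves {(19, NYC, ATL, SEA, 2410, 33, MIA, 39)}.
Keep only column(s) hours, dist: {(19, 2410)}

{(19, 2410)}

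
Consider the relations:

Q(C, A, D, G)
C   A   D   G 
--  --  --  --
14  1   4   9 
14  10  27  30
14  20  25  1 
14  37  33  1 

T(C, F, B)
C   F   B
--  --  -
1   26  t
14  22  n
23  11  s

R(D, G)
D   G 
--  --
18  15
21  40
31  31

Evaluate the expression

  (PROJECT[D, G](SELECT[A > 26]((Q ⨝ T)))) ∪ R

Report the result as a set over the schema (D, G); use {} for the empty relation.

Q ⋈ T (natural join on C): {(14, 1, 4, 9, 22, n), (14, 10, 27, 30, 22, n), (14, 20, 25, 1, 22, n), (14, 37, 33, 1, 22, n)}
σ[A > 26]: keep tuples satisfying A > 26 → {(14, 37, 33, 1, 22, n)}
π_{D, G} gives {(33, 1)}.
Taking the union: {(18, 15), (21, 40), (31, 31), (33, 1)}

{(18, 15), (21, 40), (31, 31), (33, 1)}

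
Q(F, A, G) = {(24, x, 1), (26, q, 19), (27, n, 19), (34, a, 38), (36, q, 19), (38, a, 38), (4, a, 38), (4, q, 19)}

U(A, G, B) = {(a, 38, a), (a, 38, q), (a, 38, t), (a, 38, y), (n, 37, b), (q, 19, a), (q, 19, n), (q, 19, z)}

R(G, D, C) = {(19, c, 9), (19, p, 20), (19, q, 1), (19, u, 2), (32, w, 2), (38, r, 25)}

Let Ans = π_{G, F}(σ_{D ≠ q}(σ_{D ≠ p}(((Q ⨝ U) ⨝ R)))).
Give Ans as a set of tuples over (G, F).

{(19, 26), (19, 36), (19, 4), (38, 34), (38, 38), (38, 4)}

Joining Q and U on A, G yields {(26, q, 19, a), (26, q, 19, n), (26, q, 19, z), (34, a, 38, a), (34, a, 38, q), (34, a, 38, t), (34, a, 38, y), (36, q, 19, a), (36, q, 19, n), (36, q, 19, z), (38, a, 38, a), (38, a, 38, q), (38, a, 38, t), (38, a, 38, y), (4, a, 38, a), (4, a, 38, q), (4, a, 38, t), (4, a, 38, y), (4, q, 19, a), (4, q, 19, n), (4, q, 19, z)}.
Joining (Q ⨝ U) and R on G yields {(26, q, 19, a, c, 9), (26, q, 19, a, p, 20), (26, q, 19, a, q, 1), (26, q, 19, a, u, 2), (26, q, 19, n, c, 9), (26, q, 19, n, p, 20), (26, q, 19, n, q, 1), (26, q, 19, n, u, 2), (26, q, 19, z, c, 9), (26, q, 19, z, p, 20), (26, q, 19, z, q, 1), (26, q, 19, z, u, 2), (34, a, 38, a, r, 25), (34, a, 38, q, r, 25), (34, a, 38, t, r, 25), (34, a, 38, y, r, 25), (36, q, 19, a, c, 9), (36, q, 19, a, p, 20), (36, q, 19, a, q, 1), (36, q, 19, a, u, 2), (36, q, 19, n, c, 9), (36, q, 19, n, p, 20), (36, q, 19, n, q, 1), (36, q, 19, n, u, 2), (36, q, 19, z, c, 9), (36, q, 19, z, p, 20), (36, q, 19, z, q, 1), (36, q, 19, z, u, 2), (38, a, 38, a, r, 25), (38, a, 38, q, r, 25), (38, a, 38, t, r, 25), (38, a, 38, y, r, 25), (4, a, 38, a, r, 25), (4, a, 38, q, r, 25), (4, a, 38, t, r, 25), (4, a, 38, y, r, 25), (4, q, 19, a, c, 9), (4, q, 19, a, p, 20), (4, q, 19, a, q, 1), (4, q, 19, a, u, 2), (4, q, 19, n, c, 9), (4, q, 19, n, p, 20), (4, q, 19, n, q, 1), (4, q, 19, n, u, 2), (4, q, 19, z, c, 9), (4, q, 19, z, p, 20), (4, q, 19, z, q, 1), (4, q, 19, z, u, 2)}.
Filtering on D ≠ p leaves {(26, q, 19, a, c, 9), (26, q, 19, a, q, 1), (26, q, 19, a, u, 2), (26, q, 19, n, c, 9), (26, q, 19, n, q, 1), (26, q, 19, n, u, 2), (26, q, 19, z, c, 9), (26, q, 19, z, q, 1), (26, q, 19, z, u, 2), (34, a, 38, a, r, 25), (34, a, 38, q, r, 25), (34, a, 38, t, r, 25), (34, a, 38, y, r, 25), (36, q, 19, a, c, 9), (36, q, 19, a, q, 1), (36, q, 19, a, u, 2), (36, q, 19, n, c, 9), (36, q, 19, n, q, 1), (36, q, 19, n, u, 2), (36, q, 19, z, c, 9), (36, q, 19, z, q, 1), (36, q, 19, z, u, 2), (38, a, 38, a, r, 25), (38, a, 38, q, r, 25), (38, a, 38, t, r, 25), (38, a, 38, y, r, 25), (4, a, 38, a, r, 25), (4, a, 38, q, r, 25), (4, a, 38, t, r, 25), (4, a, 38, y, r, 25), (4, q, 19, a, c, 9), (4, q, 19, a, q, 1), (4, q, 19, a, u, 2), (4, q, 19, n, c, 9), (4, q, 19, n, q, 1), (4, q, 19, n, u, 2), (4, q, 19, z, c, 9), (4, q, 19, z, q, 1), (4, q, 19, z, u, 2)}.
Filtering on D ≠ q leaves {(26, q, 19, a, c, 9), (26, q, 19, a, u, 2), (26, q, 19, n, c, 9), (26, q, 19, n, u, 2), (26, q, 19, z, c, 9), (26, q, 19, z, u, 2), (34, a, 38, a, r, 25), (34, a, 38, q, r, 25), (34, a, 38, t, r, 25), (34, a, 38, y, r, 25), (36, q, 19, a, c, 9), (36, q, 19, a, u, 2), (36, q, 19, n, c, 9), (36, q, 19, n, u, 2), (36, q, 19, z, c, 9), (36, q, 19, z, u, 2), (38, a, 38, a, r, 25), (38, a, 38, q, r, 25), (38, a, 38, t, r, 25), (38, a, 38, y, r, 25), (4, a, 38, a, r, 25), (4, a, 38, q, r, 25), (4, a, 38, t, r, 25), (4, a, 38, y, r, 25), (4, q, 19, a, c, 9), (4, q, 19, a, u, 2), (4, q, 19, n, c, 9), (4, q, 19, n, u, 2), (4, q, 19, z, c, 9), (4, q, 19, z, u, 2)}.
π[G, F]: project onto (G, F) (24 duplicate(s) eliminated) → {(19, 26), (19, 36), (19, 4), (38, 34), (38, 38), (38, 4)}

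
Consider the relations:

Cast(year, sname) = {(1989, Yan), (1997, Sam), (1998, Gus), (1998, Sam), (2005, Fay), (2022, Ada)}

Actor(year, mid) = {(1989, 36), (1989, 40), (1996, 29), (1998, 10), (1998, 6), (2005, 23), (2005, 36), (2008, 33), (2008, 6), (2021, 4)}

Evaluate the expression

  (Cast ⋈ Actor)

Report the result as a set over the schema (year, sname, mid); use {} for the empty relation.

{(1989, Yan, 36), (1989, Yan, 40), (1998, Gus, 10), (1998, Gus, 6), (1998, Sam, 10), (1998, Sam, 6), (2005, Fay, 23), (2005, Fay, 36)}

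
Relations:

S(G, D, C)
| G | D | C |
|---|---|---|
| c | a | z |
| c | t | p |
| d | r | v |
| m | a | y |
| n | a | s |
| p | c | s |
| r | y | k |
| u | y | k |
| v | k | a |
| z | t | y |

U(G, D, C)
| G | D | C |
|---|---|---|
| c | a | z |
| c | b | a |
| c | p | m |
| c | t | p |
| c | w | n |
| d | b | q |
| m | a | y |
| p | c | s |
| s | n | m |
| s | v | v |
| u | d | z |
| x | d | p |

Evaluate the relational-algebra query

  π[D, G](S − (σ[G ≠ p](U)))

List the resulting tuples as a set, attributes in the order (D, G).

{(a, n), (c, p), (k, v), (r, d), (t, z), (y, r), (y, u)}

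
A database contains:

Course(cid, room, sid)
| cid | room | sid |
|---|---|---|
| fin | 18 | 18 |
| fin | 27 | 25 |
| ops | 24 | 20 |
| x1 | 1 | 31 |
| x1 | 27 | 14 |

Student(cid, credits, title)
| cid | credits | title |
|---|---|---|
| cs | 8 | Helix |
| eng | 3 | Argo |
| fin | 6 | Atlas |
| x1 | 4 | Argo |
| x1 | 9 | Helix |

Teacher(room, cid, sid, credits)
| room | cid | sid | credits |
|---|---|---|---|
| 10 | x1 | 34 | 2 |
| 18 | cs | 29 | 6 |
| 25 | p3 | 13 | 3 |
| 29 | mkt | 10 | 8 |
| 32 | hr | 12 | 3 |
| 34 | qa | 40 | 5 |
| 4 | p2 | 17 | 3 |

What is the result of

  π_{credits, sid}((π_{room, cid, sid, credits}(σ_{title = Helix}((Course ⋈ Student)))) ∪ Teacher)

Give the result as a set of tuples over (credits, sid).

{(2, 34), (3, 12), (3, 13), (3, 17), (5, 40), (6, 29), (8, 10), (9, 14), (9, 31)}

Joining Course and Student on cid yields {(fin, 18, 18, 6, Atlas), (fin, 27, 25, 6, Atlas), (x1, 1, 31, 4, Argo), (x1, 1, 31, 9, Helix), (x1, 27, 14, 4, Argo), (x1, 27, 14, 9, Helix)}.
Selection title = Helix: {(x1, 1, 31, 9, Helix), (x1, 27, 14, 9, Helix)}
π[room, cid, sid, credits]: project onto (room, cid, sid, credits) → {(1, x1, 31, 9), (27, x1, 14, 9)}
Taking the union: {(1, x1, 31, 9), (10, x1, 34, 2), (18, cs, 29, 6), (25, p3, 13, 3), (27, x1, 14, 9), (29, mkt, 10, 8), (32, hr, 12, 3), (34, qa, 40, 5), (4, p2, 17, 3)}
π[credits, sid]: project onto (credits, sid) → {(2, 34), (3, 12), (3, 13), (3, 17), (5, 40), (6, 29), (8, 10), (9, 14), (9, 31)}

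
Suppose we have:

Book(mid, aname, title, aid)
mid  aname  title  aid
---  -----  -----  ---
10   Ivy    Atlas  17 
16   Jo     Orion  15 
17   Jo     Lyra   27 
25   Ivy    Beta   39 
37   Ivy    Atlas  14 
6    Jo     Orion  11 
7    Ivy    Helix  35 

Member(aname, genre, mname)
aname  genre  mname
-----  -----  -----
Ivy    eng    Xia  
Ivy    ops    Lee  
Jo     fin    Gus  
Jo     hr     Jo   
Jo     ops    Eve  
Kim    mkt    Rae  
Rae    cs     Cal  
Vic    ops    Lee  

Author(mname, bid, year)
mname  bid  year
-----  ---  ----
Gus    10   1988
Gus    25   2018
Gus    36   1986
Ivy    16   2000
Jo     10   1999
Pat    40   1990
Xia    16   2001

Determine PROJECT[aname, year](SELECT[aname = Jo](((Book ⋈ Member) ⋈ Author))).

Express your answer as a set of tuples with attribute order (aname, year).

{(Jo, 1986), (Jo, 1988), (Jo, 1999), (Jo, 2018)}

Joining Book and Member on aname yields {(10, Ivy, Atlas, 17, eng, Xia), (10, Ivy, Atlas, 17, ops, Lee), (16, Jo, Orion, 15, fin, Gus), (16, Jo, Orion, 15, hr, Jo), (16, Jo, Orion, 15, ops, Eve), (17, Jo, Lyra, 27, fin, Gus), (17, Jo, Lyra, 27, hr, Jo), (17, Jo, Lyra, 27, ops, Eve), (25, Ivy, Beta, 39, eng, Xia), (25, Ivy, Beta, 39, ops, Lee), (37, Ivy, Atlas, 14, eng, Xia), (37, Ivy, Atlas, 14, ops, Lee), (6, Jo, Orion, 11, fin, Gus), (6, Jo, Orion, 11, hr, Jo), (6, Jo, Orion, 11, ops, Eve), (7, Ivy, Helix, 35, eng, Xia), (7, Ivy, Helix, 35, ops, Lee)}.
Joining (Book ⋈ Member) and Author on mname yields {(10, Ivy, Atlas, 17, eng, Xia, 16, 2001), (16, Jo, Orion, 15, fin, Gus, 10, 1988), (16, Jo, Orion, 15, fin, Gus, 25, 2018), (16, Jo, Orion, 15, fin, Gus, 36, 1986), (16, Jo, Orion, 15, hr, Jo, 10, 1999), (17, Jo, Lyra, 27, fin, Gus, 10, 1988), (17, Jo, Lyra, 27, fin, Gus, 25, 2018), (17, Jo, Lyra, 27, fin, Gus, 36, 1986), (17, Jo, Lyra, 27, hr, Jo, 10, 1999), (25, Ivy, Beta, 39, eng, Xia, 16, 2001), (37, Ivy, Atlas, 14, eng, Xia, 16, 2001), (6, Jo, Orion, 11, fin, Gus, 10, 1988), (6, Jo, Orion, 11, fin, Gus, 25, 2018), (6, Jo, Orion, 11, fin, Gus, 36, 1986), (6, Jo, Orion, 11, hr, Jo, 10, 1999), (7, Ivy, Helix, 35, eng, Xia, 16, 2001)}.
Apply σ_{aname = Jo}; surviving tuples: {(16, Jo, Orion, 15, fin, Gus, 10, 1988), (16, Jo, Orion, 15, fin, Gus, 25, 2018), (16, Jo, Orion, 15, fin, Gus, 36, 1986), (16, Jo, Orion, 15, hr, Jo, 10, 1999), (17, Jo, Lyra, 27, fin, Gus, 10, 1988), (17, Jo, Lyra, 27, fin, Gus, 25, 2018), (17, Jo, Lyra, 27, fin, Gus, 36, 1986), (17, Jo, Lyra, 27, hr, Jo, 10, 1999), (6, Jo, Orion, 11, fin, Gus, 10, 1988), (6, Jo, Orion, 11, fin, Gus, 25, 2018), (6, Jo, Orion, 11, fin, Gus, 36, 1986), (6, Jo, Orion, 11, hr, Jo, 10, 1999)}
Projecting to aname, year (8 duplicate(s) eliminated): {(Jo, 1986), (Jo, 1988), (Jo, 1999), (Jo, 2018)}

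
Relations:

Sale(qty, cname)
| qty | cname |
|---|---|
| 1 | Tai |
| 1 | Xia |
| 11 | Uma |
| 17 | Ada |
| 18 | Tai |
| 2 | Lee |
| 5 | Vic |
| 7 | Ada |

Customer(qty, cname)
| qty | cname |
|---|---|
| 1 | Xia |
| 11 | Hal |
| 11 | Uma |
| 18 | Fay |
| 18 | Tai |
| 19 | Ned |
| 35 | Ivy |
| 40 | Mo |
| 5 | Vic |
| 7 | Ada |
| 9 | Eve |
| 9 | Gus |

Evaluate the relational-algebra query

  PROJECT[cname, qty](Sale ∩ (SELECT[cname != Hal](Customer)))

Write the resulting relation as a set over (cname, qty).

Apply σ_{cname != Hal}; surviving tuples: {(1, Xia), (11, Uma), (18, Fay), (18, Tai), (19, Ned), (35, Ivy), (40, Mo), (5, Vic), (7, Ada), (9, Eve), (9, Gus)}
Intersection: {(1, Tai), (1, Xia), (11, Uma), (17, Ada), (18, Tai), (2, Lee), (5, Vic), (7, Ada)} with {(1, Xia), (11, Uma), (18, Fay), (18, Tai), (19, Ned), (35, Ivy), (40, Mo), (5, Vic), (7, Ada), (9, Eve), (9, Gus)} → {(1, Xia), (11, Uma), (18, Tai), (5, Vic), (7, Ada)}
π_{cname, qty} gives {(Ada, 7), (Tai, 18), (Uma, 11), (Vic, 5), (Xia, 1)}.

{(Ada, 7), (Tai, 18), (Uma, 11), (Vic, 5), (Xia, 1)}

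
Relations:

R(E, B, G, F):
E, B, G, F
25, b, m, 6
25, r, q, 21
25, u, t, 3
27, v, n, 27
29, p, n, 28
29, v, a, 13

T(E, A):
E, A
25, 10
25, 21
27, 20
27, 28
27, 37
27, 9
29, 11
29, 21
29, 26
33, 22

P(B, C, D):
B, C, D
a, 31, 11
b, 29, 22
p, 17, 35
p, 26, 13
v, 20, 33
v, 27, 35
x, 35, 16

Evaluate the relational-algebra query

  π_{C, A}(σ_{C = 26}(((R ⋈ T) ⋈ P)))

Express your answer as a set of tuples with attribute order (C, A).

{(26, 11), (26, 21), (26, 26)}

R ⋈ T (natural join on E): {(25, b, m, 6, 10), (25, b, m, 6, 21), (25, r, q, 21, 10), (25, r, q, 21, 21), (25, u, t, 3, 10), (25, u, t, 3, 21), (27, v, n, 27, 20), (27, v, n, 27, 28), (27, v, n, 27, 37), (27, v, n, 27, 9), (29, p, n, 28, 11), (29, p, n, 28, 21), (29, p, n, 28, 26), (29, v, a, 13, 11), (29, v, a, 13, 21), (29, v, a, 13, 26)}
(R ⋈ T) ⋈ P (natural join on B): {(25, b, m, 6, 10, 29, 22), (25, b, m, 6, 21, 29, 22), (27, v, n, 27, 20, 20, 33), (27, v, n, 27, 20, 27, 35), (27, v, n, 27, 28, 20, 33), (27, v, n, 27, 28, 27, 35), (27, v, n, 27, 37, 20, 33), (27, v, n, 27, 37, 27, 35), (27, v, n, 27, 9, 20, 33), (27, v, n, 27, 9, 27, 35), (29, p, n, 28, 11, 17, 35), (29, p, n, 28, 11, 26, 13), (29, p, n, 28, 21, 17, 35), (29, p, n, 28, 21, 26, 13), (29, p, n, 28, 26, 17, 35), (29, p, n, 28, 26, 26, 13), (29, v, a, 13, 11, 20, 33), (29, v, a, 13, 11, 27, 35), (29, v, a, 13, 21, 20, 33), (29, v, a, 13, 21, 27, 35), (29, v, a, 13, 26, 20, 33), (29, v, a, 13, 26, 27, 35)}
Selection C = 26: {(29, p, n, 28, 11, 26, 13), (29, p, n, 28, 21, 26, 13), (29, p, n, 28, 26, 26, 13)}
π[C, A]: project onto (C, A) → {(26, 11), (26, 21), (26, 26)}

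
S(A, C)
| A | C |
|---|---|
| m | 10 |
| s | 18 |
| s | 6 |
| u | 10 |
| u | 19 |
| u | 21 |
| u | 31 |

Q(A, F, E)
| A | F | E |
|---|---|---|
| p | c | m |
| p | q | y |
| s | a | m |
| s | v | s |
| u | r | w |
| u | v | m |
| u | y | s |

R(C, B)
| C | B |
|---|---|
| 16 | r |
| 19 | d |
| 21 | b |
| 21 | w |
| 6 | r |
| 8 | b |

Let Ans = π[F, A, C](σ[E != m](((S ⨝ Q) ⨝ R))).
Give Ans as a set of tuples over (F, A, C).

S ⋈ Q (natural join on A): {(s, 18, a, m), (s, 18, v, s), (s, 6, a, m), (s, 6, v, s), (u, 10, r, w), (u, 10, v, m), (u, 10, y, s), (u, 19, r, w), (u, 19, v, m), (u, 19, y, s), (u, 21, r, w), (u, 21, v, m), (u, 21, y, s), (u, 31, r, w), (u, 31, v, m), (u, 31, y, s)}
(S ⨝ Q) ⋈ R (natural join on C): {(s, 6, a, m, r), (s, 6, v, s, r), (u, 19, r, w, d), (u, 19, v, m, d), (u, 19, y, s, d), (u, 21, r, w, b), (u, 21, r, w, w), (u, 21, v, m, b), (u, 21, v, m, w), (u, 21, y, s, b), (u, 21, y, s, w)}
Filtering on E != m leaves {(s, 6, v, s, r), (u, 19, r, w, d), (u, 19, y, s, d), (u, 21, r, w, b), (u, 21, r, w, w), (u, 21, y, s, b), (u, 21, y, s, w)}.
π_{F, A, C} gives {(r, u, 19), (r, u, 21), (v, s, 6), (y, u, 19), (y, u, 21)} (2 duplicate(s) eliminated).

{(r, u, 19), (r, u, 21), (v, s, 6), (y, u, 19), (y, u, 21)}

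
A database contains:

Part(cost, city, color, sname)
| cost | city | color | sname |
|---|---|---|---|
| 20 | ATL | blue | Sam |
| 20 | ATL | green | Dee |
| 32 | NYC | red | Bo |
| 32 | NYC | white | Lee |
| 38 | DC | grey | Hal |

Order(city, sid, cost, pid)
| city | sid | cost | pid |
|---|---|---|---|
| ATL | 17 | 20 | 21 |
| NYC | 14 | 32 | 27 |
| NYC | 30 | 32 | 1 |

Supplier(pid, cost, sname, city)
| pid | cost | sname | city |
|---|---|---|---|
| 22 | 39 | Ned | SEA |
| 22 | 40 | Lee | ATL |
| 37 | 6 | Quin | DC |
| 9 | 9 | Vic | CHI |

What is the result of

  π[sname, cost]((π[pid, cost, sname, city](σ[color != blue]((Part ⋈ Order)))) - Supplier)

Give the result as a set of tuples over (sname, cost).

Part ⋈ Order (natural join on cost, city): {(20, ATL, blue, Sam, 17, 21), (20, ATL, green, Dee, 17, 21), (32, NYC, red, Bo, 14, 27), (32, NYC, red, Bo, 30, 1), (32, NYC, white, Lee, 14, 27), (32, NYC, white, Lee, 30, 1)}
Filtering on color != blue leaves {(20, ATL, green, Dee, 17, 21), (32, NYC, red, Bo, 14, 27), (32, NYC, red, Bo, 30, 1), (32, NYC, white, Lee, 14, 27), (32, NYC, white, Lee, 30, 1)}.
Keep only column(s) pid, cost, sname, city: {(1, 32, Bo, NYC), (1, 32, Lee, NYC), (21, 20, Dee, ATL), (27, 32, Bo, NYC), (27, 32, Lee, NYC)}
Taking the difference: {(1, 32, Bo, NYC), (1, 32, Lee, NYC), (21, 20, Dee, ATL), (27, 32, Bo, NYC), (27, 32, Lee, NYC)}
Keep only column(s) sname, cost (2 duplicate(s) eliminated): {(Bo, 32), (Dee, 20), (Lee, 32)}

{(Bo, 32), (Dee, 20), (Lee, 32)}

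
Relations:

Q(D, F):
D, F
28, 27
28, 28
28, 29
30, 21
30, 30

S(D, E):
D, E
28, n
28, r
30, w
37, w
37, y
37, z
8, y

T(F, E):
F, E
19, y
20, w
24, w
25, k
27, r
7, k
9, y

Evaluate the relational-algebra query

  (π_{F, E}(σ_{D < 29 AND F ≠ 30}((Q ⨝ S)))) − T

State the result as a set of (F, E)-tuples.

{(27, n), (28, n), (28, r), (29, n), (29, r)}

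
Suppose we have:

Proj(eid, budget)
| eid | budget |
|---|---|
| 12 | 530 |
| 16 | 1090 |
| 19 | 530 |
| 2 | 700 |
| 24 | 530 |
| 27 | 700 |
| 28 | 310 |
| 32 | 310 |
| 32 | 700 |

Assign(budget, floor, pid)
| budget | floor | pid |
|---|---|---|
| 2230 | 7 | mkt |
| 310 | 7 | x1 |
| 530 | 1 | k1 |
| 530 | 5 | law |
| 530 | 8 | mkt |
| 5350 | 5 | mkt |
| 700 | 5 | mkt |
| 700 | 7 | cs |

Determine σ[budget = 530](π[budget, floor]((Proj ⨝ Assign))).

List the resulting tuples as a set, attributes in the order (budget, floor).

{(530, 1), (530, 5), (530, 8)}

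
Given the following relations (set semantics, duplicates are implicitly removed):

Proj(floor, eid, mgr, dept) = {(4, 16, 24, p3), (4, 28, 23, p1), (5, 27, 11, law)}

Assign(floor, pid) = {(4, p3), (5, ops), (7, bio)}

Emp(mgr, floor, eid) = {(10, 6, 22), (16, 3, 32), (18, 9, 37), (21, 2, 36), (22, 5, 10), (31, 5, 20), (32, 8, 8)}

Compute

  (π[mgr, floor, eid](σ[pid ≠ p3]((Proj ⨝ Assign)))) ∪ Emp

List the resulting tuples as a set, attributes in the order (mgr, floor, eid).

{(10, 6, 22), (11, 5, 27), (16, 3, 32), (18, 9, 37), (21, 2, 36), (22, 5, 10), (31, 5, 20), (32, 8, 8)}

Natural join on floor: {(4, 16, 24, p3, p3), (4, 28, 23, p1, p3), (5, 27, 11, law, ops)}
Apply σ_{pid ≠ p3}; surviving tuples: {(5, 27, 11, law, ops)}
π[mgr, floor, eid]: project onto (mgr, floor, eid) → {(11, 5, 27)}
Taking the union: {(10, 6, 22), (11, 5, 27), (16, 3, 32), (18, 9, 37), (21, 2, 36), (22, 5, 10), (31, 5, 20), (32, 8, 8)}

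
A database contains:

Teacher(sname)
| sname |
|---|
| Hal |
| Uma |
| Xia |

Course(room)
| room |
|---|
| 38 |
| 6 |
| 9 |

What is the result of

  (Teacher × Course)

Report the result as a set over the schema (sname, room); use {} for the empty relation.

{(Hal, 38), (Hal, 6), (Hal, 9), (Uma, 38), (Uma, 6), (Uma, 9), (Xia, 38), (Xia, 6), (Xia, 9)}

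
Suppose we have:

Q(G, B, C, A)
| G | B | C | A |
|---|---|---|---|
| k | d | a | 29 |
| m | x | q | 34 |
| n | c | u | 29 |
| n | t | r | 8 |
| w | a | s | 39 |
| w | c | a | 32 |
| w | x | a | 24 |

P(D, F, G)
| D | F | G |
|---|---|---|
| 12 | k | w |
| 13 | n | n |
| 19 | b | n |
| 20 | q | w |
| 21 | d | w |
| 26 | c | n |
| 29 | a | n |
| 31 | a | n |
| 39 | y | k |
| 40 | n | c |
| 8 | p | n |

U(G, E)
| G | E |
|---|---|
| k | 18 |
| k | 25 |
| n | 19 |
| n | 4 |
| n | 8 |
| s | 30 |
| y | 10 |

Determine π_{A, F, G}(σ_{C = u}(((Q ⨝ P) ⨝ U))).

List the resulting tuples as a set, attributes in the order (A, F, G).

Natural join on G: {(k, d, a, 29, 39, y), (n, c, u, 29, 13, n), (n, c, u, 29, 19, b), (n, c, u, 29, 26, c), (n, c, u, 29, 29, a), (n, c, u, 29, 31, a), (n, c, u, 29, 8, p), (n, t, r, 8, 13, n), (n, t, r, 8, 19, b), (n, t, r, 8, 26, c), (n, t, r, 8, 29, a), (n, t, r, 8, 31, a), (n, t, r, 8, 8, p), (w, a, s, 39, 12, k), (w, a, s, 39, 20, q), (w, a, s, 39, 21, d), (w, c, a, 32, 12, k), (w, c, a, 32, 20, q), (w, c, a, 32, 21, d), (w, x, a, 24, 12, k), (w, x, a, 24, 20, q), (w, x, a, 24, 21, d)}
Natural join on G: {(k, d, a, 29, 39, y, 18), (k, d, a, 29, 39, y, 25), (n, c, u, 29, 13, n, 19), (n, c, u, 29, 13, n, 4), (n, c, u, 29, 13, n, 8), (n, c, u, 29, 19, b, 19), (n, c, u, 29, 19, b, 4), (n, c, u, 29, 19, b, 8), (n, c, u, 29, 26, c, 19), (n, c, u, 29, 26, c, 4), (n, c, u, 29, 26, c, 8), (n, c, u, 29, 29, a, 19), (n, c, u, 29, 29, a, 4), (n, c, u, 29, 29, a, 8), (n, c, u, 29, 31, a, 19), (n, c, u, 29, 31, a, 4), (n, c, u, 29, 31, a, 8), (n, c, u, 29, 8, p, 19), (n, c, u, 29, 8, p, 4), (n, c, u, 29, 8, p, 8), (n, t, r, 8, 13, n, 19), (n, t, r, 8, 13, n, 4), (n, t, r, 8, 13, n, 8), (n, t, r, 8, 19, b, 19), (n, t, r, 8, 19, b, 4), (n, t, r, 8, 19, b, 8), (n, t, r, 8, 26, c, 19), (n, t, r, 8, 26, c, 4), (n, t, r, 8, 26, c, 8), (n, t, r, 8, 29, a, 19), (n, t, r, 8, 29, a, 4), (n, t, r, 8, 29, a, 8), (n, t, r, 8, 31, a, 19), (n, t, r, 8, 31, a, 4), (n, t, r, 8, 31, a, 8), (n, t, r, 8, 8, p, 19), (n, t, r, 8, 8, p, 4), (n, t, r, 8, 8, p, 8)}
σ[C = u]: keep tuples satisfying C = u → {(n, c, u, 29, 13, n, 19), (n, c, u, 29, 13, n, 4), (n, c, u, 29, 13, n, 8), (n, c, u, 29, 19, b, 19), (n, c, u, 29, 19, b, 4), (n, c, u, 29, 19, b, 8), (n, c, u, 29, 26, c, 19), (n, c, u, 29, 26, c, 4), (n, c, u, 29, 26, c, 8), (n, c, u, 29, 29, a, 19), (n, c, u, 29, 29, a, 4), (n, c, u, 29, 29, a, 8), (n, c, u, 29, 31, a, 19), (n, c, u, 29, 31, a, 4), (n, c, u, 29, 31, a, 8), (n, c, u, 29, 8, p, 19), (n, c, u, 29, 8, p, 4), (n, c, u, 29, 8, p, 8)}
π[A, F, G]: project onto (A, F, G) (13 duplicate(s) eliminated) → {(29, a, n), (29, b, n), (29, c, n), (29, n, n), (29, p, n)}

{(29, a, n), (29, b, n), (29, c, n), (29, n, n), (29, p, n)}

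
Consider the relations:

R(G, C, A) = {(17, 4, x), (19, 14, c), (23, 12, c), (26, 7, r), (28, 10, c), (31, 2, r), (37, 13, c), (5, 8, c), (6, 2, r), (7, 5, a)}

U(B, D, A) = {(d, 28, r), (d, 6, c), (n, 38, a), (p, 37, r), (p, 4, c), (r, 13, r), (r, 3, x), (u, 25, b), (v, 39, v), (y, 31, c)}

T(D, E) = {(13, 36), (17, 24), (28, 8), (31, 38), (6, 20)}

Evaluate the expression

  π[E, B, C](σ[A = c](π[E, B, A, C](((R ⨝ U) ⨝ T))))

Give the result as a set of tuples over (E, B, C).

Joining R and U on A yields {(17, 4, x, r, 3), (19, 14, c, d, 6), (19, 14, c, p, 4), (19, 14, c, y, 31), (23, 12, c, d, 6), (23, 12, c, p, 4), (23, 12, c, y, 31), (26, 7, r, d, 28), (26, 7, r, p, 37), (26, 7, r, r, 13), (28, 10, c, d, 6), (28, 10, c, p, 4), (28, 10, c, y, 31), (31, 2, r, d, 28), (31, 2, r, p, 37), (31, 2, r, r, 13), (37, 13, c, d, 6), (37, 13, c, p, 4), (37, 13, c, y, 31), (5, 8, c, d, 6), (5, 8, c, p, 4), (5, 8, c, y, 31), (6, 2, r, d, 28), (6, 2, r, p, 37), (6, 2, r, r, 13), (7, 5, a, n, 38)}.
Joining (R ⨝ U) and T on D yields {(19, 14, c, d, 6, 20), (19, 14, c, y, 31, 38), (23, 12, c, d, 6, 20), (23, 12, c, y, 31, 38), (26, 7, r, d, 28, 8), (26, 7, r, r, 13, 36), (28, 10, c, d, 6, 20), (28, 10, c, y, 31, 38), (31, 2, r, d, 28, 8), (31, 2, r, r, 13, 36), (37, 13, c, d, 6, 20), (37, 13, c, y, 31, 38), (5, 8, c, d, 6, 20), (5, 8, c, y, 31, 38), (6, 2, r, d, 28, 8), (6, 2, r, r, 13, 36)}.
Projecting to E, B, A, C (2 duplicate(s) eliminated): {(20, d, c, 10), (20, d, c, 12), (20, d, c, 13), (20, d, c, 14), (20, d, c, 8), (36, r, r, 2), (36, r, r, 7), (38, y, c, 10), (38, y, c, 12), (38, y, c, 13), (38, y, c, 14), (38, y, c, 8), (8, d, r, 2), (8, d, r, 7)}
σ[A = c]: keep tuples satisfying A = c → {(20, d, c, 10), (20, d, c, 12), (20, d, c, 13), (20, d, c, 14), (20, d, c, 8), (38, y, c, 10), (38, y, c, 12), (38, y, c, 13), (38, y, c, 14), (38, y, c, 8)}
Projecting to E, B, C: {(20, d, 10), (20, d, 12), (20, d, 13), (20, d, 14), (20, d, 8), (38, y, 10), (38, y, 12), (38, y, 13), (38, y, 14), (38, y, 8)}

{(20, d, 10), (20, d, 12), (20, d, 13), (20, d, 14), (20, d, 8), (38, y, 10), (38, y, 12), (38, y, 13), (38, y, 14), (38, y, 8)}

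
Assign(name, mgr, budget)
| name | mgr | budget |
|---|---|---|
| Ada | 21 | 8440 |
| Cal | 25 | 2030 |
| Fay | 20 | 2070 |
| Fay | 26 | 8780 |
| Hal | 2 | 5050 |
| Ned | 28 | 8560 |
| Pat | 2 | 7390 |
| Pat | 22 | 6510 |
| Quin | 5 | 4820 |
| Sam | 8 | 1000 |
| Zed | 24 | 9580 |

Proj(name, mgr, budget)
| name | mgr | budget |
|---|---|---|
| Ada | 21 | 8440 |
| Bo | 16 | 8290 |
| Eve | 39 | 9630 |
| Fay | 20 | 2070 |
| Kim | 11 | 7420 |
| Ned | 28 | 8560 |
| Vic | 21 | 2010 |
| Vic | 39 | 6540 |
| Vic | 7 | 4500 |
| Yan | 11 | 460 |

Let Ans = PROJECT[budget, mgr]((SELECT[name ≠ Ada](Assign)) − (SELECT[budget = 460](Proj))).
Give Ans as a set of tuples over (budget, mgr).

{(1000, 8), (2030, 25), (2070, 20), (4820, 5), (5050, 2), (6510, 22), (7390, 2), (8560, 28), (8780, 26), (9580, 24)}

Apply σ_{name ≠ Ada}; surviving tuples: {(Cal, 25, 2030), (Fay, 20, 2070), (Fay, 26, 8780), (Hal, 2, 5050), (Ned, 28, 8560), (Pat, 2, 7390), (Pat, 22, 6510), (Quin, 5, 4820), (Sam, 8, 1000), (Zed, 24, 9580)}
Apply σ_{budget = 460}; surviving tuples: {(Yan, 11, 460)}
Difference: {(Cal, 25, 2030), (Fay, 20, 2070), (Fay, 26, 8780), (Hal, 2, 5050), (Ned, 28, 8560), (Pat, 2, 7390), (Pat, 22, 6510), (Quin, 5, 4820), (Sam, 8, 1000), (Zed, 24, 9580)} with {(Yan, 11, 460)} → {(Cal, 25, 2030), (Fay, 20, 2070), (Fay, 26, 8780), (Hal, 2, 5050), (Ned, 28, 8560), (Pat, 2, 7390), (Pat, 22, 6510), (Quin, 5, 4820), (Sam, 8, 1000), (Zed, 24, 9580)}
Projecting to budget, mgr: {(1000, 8), (2030, 25), (2070, 20), (4820, 5), (5050, 2), (6510, 22), (7390, 2), (8560, 28), (8780, 26), (9580, 24)}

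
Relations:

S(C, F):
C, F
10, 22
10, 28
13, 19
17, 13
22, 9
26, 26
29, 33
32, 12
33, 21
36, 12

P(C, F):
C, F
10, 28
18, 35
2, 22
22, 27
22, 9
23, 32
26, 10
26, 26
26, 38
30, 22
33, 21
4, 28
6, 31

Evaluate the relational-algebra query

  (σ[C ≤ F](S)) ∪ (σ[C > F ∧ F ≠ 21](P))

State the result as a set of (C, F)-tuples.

Apply σ_{C ≤ F}; surviving tuples: {(10, 22), (10, 28), (13, 19), (26, 26), (29, 33)}
Apply σ_{C > F ∧ F ≠ 21}; surviving tuples: {(22, 9), (26, 10), (30, 22)}
Taking the union: {(10, 22), (10, 28), (13, 19), (22, 9), (26, 10), (26, 26), (29, 33), (30, 22)}

{(10, 22), (10, 28), (13, 19), (22, 9), (26, 10), (26, 26), (29, 33), (30, 22)}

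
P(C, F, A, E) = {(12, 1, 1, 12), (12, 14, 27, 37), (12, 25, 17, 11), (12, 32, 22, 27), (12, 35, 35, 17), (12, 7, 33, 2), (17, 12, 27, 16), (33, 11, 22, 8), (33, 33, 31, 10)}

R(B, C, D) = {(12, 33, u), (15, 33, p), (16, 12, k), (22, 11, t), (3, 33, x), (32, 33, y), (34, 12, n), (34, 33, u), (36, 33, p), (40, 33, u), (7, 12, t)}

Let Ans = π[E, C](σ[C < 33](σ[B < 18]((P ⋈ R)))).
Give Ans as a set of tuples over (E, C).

Joining P and R on C yields {(12, 1, 1, 12, 16, k), (12, 1, 1, 12, 34, n), (12, 1, 1, 12, 7, t), (12, 14, 27, 37, 16, k), (12, 14, 27, 37, 34, n), (12, 14, 27, 37, 7, t), (12, 25, 17, 11, 16, k), (12, 25, 17, 11, 34, n), (12, 25, 17, 11, 7, t), (12, 32, 22, 27, 16, k), (12, 32, 22, 27, 34, n), (12, 32, 22, 27, 7, t), (12, 35, 35, 17, 16, k), (12, 35, 35, 17, 34, n), (12, 35, 35, 17, 7, t), (12, 7, 33, 2, 16, k), (12, 7, 33, 2, 34, n), (12, 7, 33, 2, 7, t), (33, 11, 22, 8, 12, u), (33, 11, 22, 8, 15, p), (33, 11, 22, 8, 3, x), (33, 11, 22, 8, 32, y), (33, 11, 22, 8, 34, u), (33, 11, 22, 8, 36, p), (33, 11, 22, 8, 40, u), (33, 33, 31, 10, 12, u), (33, 33, 31, 10, 15, p), (33, 33, 31, 10, 3, x), (33, 33, 31, 10, 32, y), (33, 33, 31, 10, 34, u), (33, 33, 31, 10, 36, p), (33, 33, 31, 10, 40, u)}.
Filtering on B < 18 leaves {(12, 1, 1, 12, 16, k), (12, 1, 1, 12, 7, t), (12, 14, 27, 37, 16, k), (12, 14, 27, 37, 7, t), (12, 25, 17, 11, 16, k), (12, 25, 17, 11, 7, t), (12, 32, 22, 27, 16, k), (12, 32, 22, 27, 7, t), (12, 35, 35, 17, 16, k), (12, 35, 35, 17, 7, t), (12, 7, 33, 2, 16, k), (12, 7, 33, 2, 7, t), (33, 11, 22, 8, 12, u), (33, 11, 22, 8, 15, p), (33, 11, 22, 8, 3, x), (33, 33, 31, 10, 12, u), (33, 33, 31, 10, 15, p), (33, 33, 31, 10, 3, x)}.
Filtering on C < 33 leaves {(12, 1, 1, 12, 16, k), (12, 1, 1, 12, 7, t), (12, 14, 27, 37, 16, k), (12, 14, 27, 37, 7, t), (12, 25, 17, 11, 16, k), (12, 25, 17, 11, 7, t), (12, 32, 22, 27, 16, k), (12, 32, 22, 27, 7, t), (12, 35, 35, 17, 16, k), (12, 35, 35, 17, 7, t), (12, 7, 33, 2, 16, k), (12, 7, 33, 2, 7, t)}.
π_{E, C} gives {(11, 12), (12, 12), (17, 12), (2, 12), (27, 12), (37, 12)} (6 duplicate(s) eliminated).

{(11, 12), (12, 12), (17, 12), (2, 12), (27, 12), (37, 12)}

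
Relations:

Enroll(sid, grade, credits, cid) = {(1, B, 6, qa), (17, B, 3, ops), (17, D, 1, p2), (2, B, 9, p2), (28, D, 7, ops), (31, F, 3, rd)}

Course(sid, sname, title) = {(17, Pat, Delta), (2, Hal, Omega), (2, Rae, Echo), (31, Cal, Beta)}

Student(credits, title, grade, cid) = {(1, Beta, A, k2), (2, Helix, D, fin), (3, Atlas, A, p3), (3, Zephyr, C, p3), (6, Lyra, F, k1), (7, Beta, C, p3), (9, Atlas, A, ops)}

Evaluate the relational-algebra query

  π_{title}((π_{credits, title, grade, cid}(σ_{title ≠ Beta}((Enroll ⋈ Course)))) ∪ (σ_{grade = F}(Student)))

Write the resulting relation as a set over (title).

Enroll ⋈ Course (natural join on sid): {(17, B, 3, ops, Pat, Delta), (17, D, 1, p2, Pat, Delta), (2, B, 9, p2, Hal, Omega), (2, B, 9, p2, Rae, Echo), (31, F, 3, rd, Cal, Beta)}
Selection title ≠ Beta: {(17, B, 3, ops, Pat, Delta), (17, D, 1, p2, Pat, Delta), (2, B, 9, p2, Hal, Omega), (2, B, 9, p2, Rae, Echo)}
π_{credits, title, grade, cid} gives {(1, Delta, D, p2), (3, Delta, B, ops), (9, Echo, B, p2), (9, Omega, B, p2)}.
Selection grade = F: {(6, Lyra, F, k1)}
Union: {(1, Delta, D, p2), (3, Delta, B, ops), (9, Echo, B, p2), (9, Omega, B, p2)} with {(6, Lyra, F, k1)} → {(1, Delta, D, p2), (3, Delta, B, ops), (6, Lyra, F, k1), (9, Echo, B, p2), (9, Omega, B, p2)}
π_{title} gives {Delta, Echo, Lyra, Omega} (1 duplicate(s) eliminated).

{Delta, Echo, Lyra, Omega}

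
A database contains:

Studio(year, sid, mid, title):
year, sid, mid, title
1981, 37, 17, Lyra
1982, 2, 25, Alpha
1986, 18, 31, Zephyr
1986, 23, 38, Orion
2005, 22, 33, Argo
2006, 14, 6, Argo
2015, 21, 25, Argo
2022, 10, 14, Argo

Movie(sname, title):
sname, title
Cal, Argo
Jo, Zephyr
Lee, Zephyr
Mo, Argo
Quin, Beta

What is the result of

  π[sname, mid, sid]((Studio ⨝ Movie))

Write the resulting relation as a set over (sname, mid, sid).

Studio ⋈ Movie (natural join on title): {(1986, 18, 31, Zephyr, Jo), (1986, 18, 31, Zephyr, Lee), (2005, 22, 33, Argo, Cal), (2005, 22, 33, Argo, Mo), (2006, 14, 6, Argo, Cal), (2006, 14, 6, Argo, Mo), (2015, 21, 25, Argo, Cal), (2015, 21, 25, Argo, Mo), (2022, 10, 14, Argo, Cal), (2022, 10, 14, Argo, Mo)}
Projecting to sname, mid, sid: {(Cal, 14, 10), (Cal, 25, 21), (Cal, 33, 22), (Cal, 6, 14), (Jo, 31, 18), (Lee, 31, 18), (Mo, 14, 10), (Mo, 25, 21), (Mo, 33, 22), (Mo, 6, 14)}

{(Cal, 14, 10), (Cal, 25, 21), (Cal, 33, 22), (Cal, 6, 14), (Jo, 31, 18), (Lee, 31, 18), (Mo, 14, 10), (Mo, 25, 21), (Mo, 33, 22), (Mo, 6, 14)}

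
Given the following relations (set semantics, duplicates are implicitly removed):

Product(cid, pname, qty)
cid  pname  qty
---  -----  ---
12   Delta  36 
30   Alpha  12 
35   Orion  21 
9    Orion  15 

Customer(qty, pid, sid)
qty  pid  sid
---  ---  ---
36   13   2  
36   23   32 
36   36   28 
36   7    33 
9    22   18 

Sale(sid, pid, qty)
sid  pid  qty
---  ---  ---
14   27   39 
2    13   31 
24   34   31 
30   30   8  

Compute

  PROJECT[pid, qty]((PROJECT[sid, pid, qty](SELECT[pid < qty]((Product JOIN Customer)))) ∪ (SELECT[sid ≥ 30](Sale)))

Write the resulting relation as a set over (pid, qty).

Natural join on qty: {(12, Delta, 36, 13, 2), (12, Delta, 36, 23, 32), (12, Delta, 36, 36, 28), (12, Delta, 36, 7, 33)}
Selection pid < qty: {(12, Delta, 36, 13, 2), (12, Delta, 36, 23, 32), (12, Delta, 36, 7, 33)}
Projecting to sid, pid, qty: {(2, 13, 36), (32, 23, 36), (33, 7, 36)}
Selection sid ≥ 30: {(30, 30, 8)}
Union: {(2, 13, 36), (32, 23, 36), (33, 7, 36)} with {(30, 30, 8)} → {(2, 13, 36), (30, 30, 8), (32, 23, 36), (33, 7, 36)}
Projecting to pid, qty: {(13, 36), (23, 36), (30, 8), (7, 36)}

{(13, 36), (23, 36), (30, 8), (7, 36)}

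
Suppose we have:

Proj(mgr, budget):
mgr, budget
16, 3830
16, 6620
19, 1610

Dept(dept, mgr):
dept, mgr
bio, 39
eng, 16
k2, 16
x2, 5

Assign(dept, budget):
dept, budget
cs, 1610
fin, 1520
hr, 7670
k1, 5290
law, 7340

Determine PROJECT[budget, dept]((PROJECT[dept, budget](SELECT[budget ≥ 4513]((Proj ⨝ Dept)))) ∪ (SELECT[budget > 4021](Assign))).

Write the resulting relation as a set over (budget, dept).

{(5290, k1), (6620, eng), (6620, k2), (7340, law), (7670, hr)}

Proj ⋈ Dept (natural join on mgr): {(16, 3830, eng), (16, 3830, k2), (16, 6620, eng), (16, 6620, k2)}
Apply σ_{budget ≥ 4513}; surviving tuples: {(16, 6620, eng), (16, 6620, k2)}
π[dept, budget]: project onto (dept, budget) → {(eng, 6620), (k2, 6620)}
Apply σ_{budget > 4021}; surviving tuples: {(hr, 7670), (k1, 5290), (law, 7340)}
Taking the union: {(eng, 6620), (hr, 7670), (k1, 5290), (k2, 6620), (law, 7340)}
π[budget, dept]: project onto (budget, dept) → {(5290, k1), (6620, eng), (6620, k2), (7340, law), (7670, hr)}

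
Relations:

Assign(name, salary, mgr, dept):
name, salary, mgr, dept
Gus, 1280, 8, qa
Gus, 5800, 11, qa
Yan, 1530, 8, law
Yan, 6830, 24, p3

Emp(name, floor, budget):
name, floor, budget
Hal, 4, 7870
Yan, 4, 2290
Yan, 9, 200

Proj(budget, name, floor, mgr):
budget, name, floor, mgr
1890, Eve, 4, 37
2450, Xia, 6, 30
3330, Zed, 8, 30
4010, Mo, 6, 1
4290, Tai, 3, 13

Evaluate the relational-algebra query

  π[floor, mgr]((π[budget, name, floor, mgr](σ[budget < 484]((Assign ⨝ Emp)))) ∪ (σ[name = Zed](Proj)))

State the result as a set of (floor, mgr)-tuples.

Joining Assign and Emp on name yields {(Yan, 1530, 8, law, 4, 2290), (Yan, 1530, 8, law, 9, 200), (Yan, 6830, 24, p3, 4, 2290), (Yan, 6830, 24, p3, 9, 200)}.
Selection budget < 484: {(Yan, 1530, 8, law, 9, 200), (Yan, 6830, 24, p3, 9, 200)}
π[budget, name, floor, mgr]: project onto (budget, name, floor, mgr) → {(200, Yan, 9, 24), (200, Yan, 9, 8)}
Selection name = Zed: {(3330, Zed, 8, 30)}
Set union of the two operands is {(200, Yan, 9, 24), (200, Yan, 9, 8), (3330, Zed, 8, 30)}.
π[floor, mgr]: project onto (floor, mgr) → {(8, 30), (9, 24), (9, 8)}

{(8, 30), (9, 24), (9, 8)}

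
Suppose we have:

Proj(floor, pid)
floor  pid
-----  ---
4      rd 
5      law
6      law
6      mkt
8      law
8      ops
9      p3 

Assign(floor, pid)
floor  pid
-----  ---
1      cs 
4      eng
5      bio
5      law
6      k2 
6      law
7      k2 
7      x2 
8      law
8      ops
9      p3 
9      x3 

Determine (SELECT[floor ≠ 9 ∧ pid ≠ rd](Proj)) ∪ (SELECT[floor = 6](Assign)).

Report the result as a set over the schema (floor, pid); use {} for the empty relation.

{(5, law), (6, k2), (6, law), (6, mkt), (8, law), (8, ops)}

Selection floor ≠ 9 ∧ pid ≠ rd: {(5, law), (6, law), (6, mkt), (8, law), (8, ops)}
Selection floor = 6: {(6, k2), (6, law)}
Taking the union: {(5, law), (6, k2), (6, law), (6, mkt), (8, law), (8, ops)}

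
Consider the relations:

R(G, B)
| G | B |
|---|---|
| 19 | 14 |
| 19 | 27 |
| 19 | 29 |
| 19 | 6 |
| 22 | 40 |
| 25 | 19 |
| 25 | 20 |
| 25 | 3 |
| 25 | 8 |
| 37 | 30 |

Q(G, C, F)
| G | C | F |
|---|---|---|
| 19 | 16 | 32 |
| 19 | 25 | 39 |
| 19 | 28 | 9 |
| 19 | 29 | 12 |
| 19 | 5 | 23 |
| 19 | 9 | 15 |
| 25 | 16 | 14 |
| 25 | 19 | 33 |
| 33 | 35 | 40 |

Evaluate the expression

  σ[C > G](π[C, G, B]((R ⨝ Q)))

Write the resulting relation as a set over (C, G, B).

R ⋈ Q (natural join on G): {(19, 14, 16, 32), (19, 14, 25, 39), (19, 14, 28, 9), (19, 14, 29, 12), (19, 14, 5, 23), (19, 14, 9, 15), (19, 27, 16, 32), (19, 27, 25, 39), (19, 27, 28, 9), (19, 27, 29, 12), (19, 27, 5, 23), (19, 27, 9, 15), (19, 29, 16, 32), (19, 29, 25, 39), (19, 29, 28, 9), (19, 29, 29, 12), (19, 29, 5, 23), (19, 29, 9, 15), (19, 6, 16, 32), (19, 6, 25, 39), (19, 6, 28, 9), (19, 6, 29, 12), (19, 6, 5, 23), (19, 6, 9, 15), (25, 19, 16, 14), (25, 19, 19, 33), (25, 20, 16, 14), (25, 20, 19, 33), (25, 3, 16, 14), (25, 3, 19, 33), (25, 8, 16, 14), (25, 8, 19, 33)}
π[C, G, B]: project onto (C, G, B) → {(16, 19, 14), (16, 19, 27), (16, 19, 29), (16, 19, 6), (16, 25, 19), (16, 25, 20), (16, 25, 3), (16, 25, 8), (19, 25, 19), (19, 25, 20), (19, 25, 3), (19, 25, 8), (25, 19, 14), (25, 19, 27), (25, 19, 29), (25, 19, 6), (28, 19, 14), (28, 19, 27), (28, 19, 29), (28, 19, 6), (29, 19, 14), (29, 19, 27), (29, 19, 29), (29, 19, 6), (5, 19, 14), (5, 19, 27), (5, 19, 29), (5, 19, 6), (9, 19, 14), (9, 19, 27), (9, 19, 29), (9, 19, 6)}
σ[C > G]: keep tuples satisfying C > G → {(25, 19, 14), (25, 19, 27), (25, 19, 29), (25, 19, 6), (28, 19, 14), (28, 19, 27), (28, 19, 29), (28, 19, 6), (29, 19, 14), (29, 19, 27), (29, 19, 29), (29, 19, 6)}

{(25, 19, 14), (25, 19, 27), (25, 19, 29), (25, 19, 6), (28, 19, 14), (28, 19, 27), (28, 19, 29), (28, 19, 6), (29, 19, 14), (29, 19, 27), (29, 19, 29), (29, 19, 6)}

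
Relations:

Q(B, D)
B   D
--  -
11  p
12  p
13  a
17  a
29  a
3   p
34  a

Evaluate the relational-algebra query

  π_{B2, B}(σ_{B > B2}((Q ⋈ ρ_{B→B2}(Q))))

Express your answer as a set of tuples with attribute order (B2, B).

ρ[B→B2]: schema becomes (B2, D); tuples unchanged.
Q ⋈ ρ_{B→B2}(Q) (natural join on D): {(11, p, 11), (11, p, 12), (11, p, 3), (12, p, 11), (12, p, 12), (12, p, 3), (13, a, 13), (13, a, 17), (13, a, 29), (13, a, 34), (17, a, 13), (17, a, 17), (17, a, 29), (17, a, 34), (29, a, 13), (29, a, 17), (29, a, 29), (29, a, 34), (3, p, 11), (3, p, 12), (3, p, 3), (34, a, 13), (34, a, 17), (34, a, 29), (34, a, 34)}
Selection B > B2: {(11, p, 3), (12, p, 11), (12, p, 3), (17, a, 13), (29, a, 13), (29, a, 17), (34, a, 13), (34, a, 17), (34, a, 29)}
π_{B2, B} gives {(11, 12), (13, 17), (13, 29), (13, 34), (17, 29), (17, 34), (29, 34), (3, 11), (3, 12)}.

{(11, 12), (13, 17), (13, 29), (13, 34), (17, 29), (17, 34), (29, 34), (3, 11), (3, 12)}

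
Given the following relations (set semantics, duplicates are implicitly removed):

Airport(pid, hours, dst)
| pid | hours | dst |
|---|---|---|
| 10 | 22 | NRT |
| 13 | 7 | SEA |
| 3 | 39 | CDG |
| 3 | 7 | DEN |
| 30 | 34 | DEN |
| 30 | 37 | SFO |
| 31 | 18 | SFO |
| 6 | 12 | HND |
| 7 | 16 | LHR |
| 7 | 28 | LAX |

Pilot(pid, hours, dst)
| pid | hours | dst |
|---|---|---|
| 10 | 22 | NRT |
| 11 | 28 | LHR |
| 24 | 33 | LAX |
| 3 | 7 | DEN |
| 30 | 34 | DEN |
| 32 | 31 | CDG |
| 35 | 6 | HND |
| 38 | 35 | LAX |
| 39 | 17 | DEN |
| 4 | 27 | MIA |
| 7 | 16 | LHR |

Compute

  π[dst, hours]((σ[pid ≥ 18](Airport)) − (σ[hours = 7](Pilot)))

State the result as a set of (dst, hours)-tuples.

Apply σ_{pid ≥ 18}; surviving tuples: {(30, 34, DEN), (30, 37, SFO), (31, 18, SFO)}
Apply σ_{hours = 7}; surviving tuples: {(3, 7, DEN)}
Set difference of the two operands is {(30, 34, DEN), (30, 37, SFO), (31, 18, SFO)}.
π[dst, hours]: project onto (dst, hours) → {(DEN, 34), (SFO, 18), (SFO, 37)}

{(DEN, 34), (SFO, 18), (SFO, 37)}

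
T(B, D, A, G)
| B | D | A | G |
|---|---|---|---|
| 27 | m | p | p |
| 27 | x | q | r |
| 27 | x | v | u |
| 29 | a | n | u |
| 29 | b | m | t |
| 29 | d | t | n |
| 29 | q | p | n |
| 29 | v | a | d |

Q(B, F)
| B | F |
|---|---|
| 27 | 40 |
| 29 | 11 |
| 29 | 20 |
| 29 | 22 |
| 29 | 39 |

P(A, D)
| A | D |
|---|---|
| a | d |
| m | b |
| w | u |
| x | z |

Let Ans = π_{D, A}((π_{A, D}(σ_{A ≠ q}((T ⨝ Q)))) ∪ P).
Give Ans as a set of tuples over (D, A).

{(a, n), (b, m), (d, a), (d, t), (m, p), (q, p), (u, w), (v, a), (x, v), (z, x)}

Joining T and Q on B yields {(27, m, p, p, 40), (27, x, q, r, 40), (27, x, v, u, 40), (29, a, n, u, 11), (29, a, n, u, 20), (29, a, n, u, 22), (29, a, n, u, 39), (29, b, m, t, 11), (29, b, m, t, 20), (29, b, m, t, 22), (29, b, m, t, 39), (29, d, t, n, 11), (29, d, t, n, 20), (29, d, t, n, 22), (29, d, t, n, 39), (29, q, p, n, 11), (29, q, p, n, 20), (29, q, p, n, 22), (29, q, p, n, 39), (29, v, a, d, 11), (29, v, a, d, 20), (29, v, a, d, 22), (29, v, a, d, 39)}.
Filtering on A ≠ q leaves {(27, m, p, p, 40), (27, x, v, u, 40), (29, a, n, u, 11), (29, a, n, u, 20), (29, a, n, u, 22), (29, a, n, u, 39), (29, b, m, t, 11), (29, b, m, t, 20), (29, b, m, t, 22), (29, b, m, t, 39), (29, d, t, n, 11), (29, d, t, n, 20), (29, d, t, n, 22), (29, d, t, n, 39), (29, q, p, n, 11), (29, q, p, n, 20), (29, q, p, n, 22), (29, q, p, n, 39), (29, v, a, d, 11), (29, v, a, d, 20), (29, v, a, d, 22), (29, v, a, d, 39)}.
π[A, D]: project onto (A, D) (15 duplicate(s) eliminated) → {(a, v), (m, b), (n, a), (p, m), (p, q), (t, d), (v, x)}
Set union of the two operands is {(a, d), (a, v), (m, b), (n, a), (p, m), (p, q), (t, d), (v, x), (w, u), (x, z)}.
π[D, A]: project onto (D, A) → {(a, n), (b, m), (d, a), (d, t), (m, p), (q, p), (u, w), (v, a), (x, v), (z, x)}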